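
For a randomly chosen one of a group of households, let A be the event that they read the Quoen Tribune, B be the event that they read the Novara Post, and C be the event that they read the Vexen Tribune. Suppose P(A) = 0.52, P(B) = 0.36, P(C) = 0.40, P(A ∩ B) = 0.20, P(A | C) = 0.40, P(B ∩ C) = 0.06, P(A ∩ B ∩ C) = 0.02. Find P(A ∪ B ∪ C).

P(A ∩ C) = P(C)·P(A|C) = 0.40 × 0.40 = 0.16
Using inclusion–exclusion:
P(A ∪ B ∪ C) = 0.52 + 0.36 + 0.40 − 0.20 − 0.16 − 0.06 + 0.02 = 0.88

0.88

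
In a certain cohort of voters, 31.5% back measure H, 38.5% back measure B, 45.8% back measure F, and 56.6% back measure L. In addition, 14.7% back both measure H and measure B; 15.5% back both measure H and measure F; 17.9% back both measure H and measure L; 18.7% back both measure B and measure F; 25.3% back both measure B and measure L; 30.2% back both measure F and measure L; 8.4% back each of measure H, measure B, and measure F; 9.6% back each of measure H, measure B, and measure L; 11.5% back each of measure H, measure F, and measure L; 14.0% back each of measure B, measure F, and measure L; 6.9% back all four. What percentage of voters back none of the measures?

13.3%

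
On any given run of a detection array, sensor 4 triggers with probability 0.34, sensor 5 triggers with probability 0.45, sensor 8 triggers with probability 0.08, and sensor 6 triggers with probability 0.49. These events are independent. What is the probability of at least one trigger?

0.8296804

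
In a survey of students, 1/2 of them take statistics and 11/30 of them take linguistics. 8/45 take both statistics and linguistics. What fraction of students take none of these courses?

By inclusion-exclusion,
P(union) = 1/2 + 11/30 − 8/45 = 31/45
P(none) = 1 − 31/45 = 14/45

14/45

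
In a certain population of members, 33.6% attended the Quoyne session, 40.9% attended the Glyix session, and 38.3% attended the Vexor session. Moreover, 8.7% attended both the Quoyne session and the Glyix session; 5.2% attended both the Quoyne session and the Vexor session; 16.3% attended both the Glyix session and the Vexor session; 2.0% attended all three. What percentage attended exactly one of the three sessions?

P(exactly one) = 33.6 + 40.9 + 38.3 − 2·8.7 − 2·5.2 − 2·16.3 + 3·2.0 = 58.4%

58.4%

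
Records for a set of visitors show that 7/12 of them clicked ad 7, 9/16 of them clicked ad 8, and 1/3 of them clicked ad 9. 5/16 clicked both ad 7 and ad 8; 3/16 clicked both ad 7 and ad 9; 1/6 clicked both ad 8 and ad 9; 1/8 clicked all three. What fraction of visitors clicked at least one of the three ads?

15/16

Using inclusion–exclusion:
P(at least one) = 7/12 + 9/16 + 1/3 − 5/16 − 3/16 − 1/6 + 1/8 = 15/16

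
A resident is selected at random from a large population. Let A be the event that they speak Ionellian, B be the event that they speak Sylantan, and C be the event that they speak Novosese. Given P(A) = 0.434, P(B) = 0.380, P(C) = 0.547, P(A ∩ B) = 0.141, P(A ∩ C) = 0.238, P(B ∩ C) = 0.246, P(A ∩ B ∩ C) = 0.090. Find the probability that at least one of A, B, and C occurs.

P(A ∪ B ∪ C) = 0.434 + 0.380 + 0.547 − 0.141 − 0.238 − 0.246 + 0.090 = 0.826

0.826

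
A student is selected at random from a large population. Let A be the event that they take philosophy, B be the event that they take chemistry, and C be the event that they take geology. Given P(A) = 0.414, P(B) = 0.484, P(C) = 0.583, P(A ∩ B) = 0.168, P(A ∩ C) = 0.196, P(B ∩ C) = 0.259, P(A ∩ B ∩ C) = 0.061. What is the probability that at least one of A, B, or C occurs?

Inclusion–exclusion gives
P(A ∪ B ∪ C) = 0.414 + 0.484 + 0.583 − 0.168 − 0.196 − 0.259 + 0.061 = 0.919

0.919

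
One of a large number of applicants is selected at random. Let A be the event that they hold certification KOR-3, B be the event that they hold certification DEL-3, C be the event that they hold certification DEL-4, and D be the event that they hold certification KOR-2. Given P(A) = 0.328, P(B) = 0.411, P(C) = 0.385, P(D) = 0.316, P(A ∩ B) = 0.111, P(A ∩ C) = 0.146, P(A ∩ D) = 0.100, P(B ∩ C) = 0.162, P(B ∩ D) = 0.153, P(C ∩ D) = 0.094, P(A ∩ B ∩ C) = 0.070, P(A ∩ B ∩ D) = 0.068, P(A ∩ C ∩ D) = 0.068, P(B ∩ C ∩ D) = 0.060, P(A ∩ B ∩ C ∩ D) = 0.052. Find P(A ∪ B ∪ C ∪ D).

0.888

P(A ∪ B ∪ C ∪ D) = 0.328 + 0.411 + 0.385 + 0.316 − 0.111 − 0.146 − 0.100 − 0.162 − 0.153 − 0.094 + 0.070 + 0.068 + 0.068 + 0.060 − 0.052 = 0.888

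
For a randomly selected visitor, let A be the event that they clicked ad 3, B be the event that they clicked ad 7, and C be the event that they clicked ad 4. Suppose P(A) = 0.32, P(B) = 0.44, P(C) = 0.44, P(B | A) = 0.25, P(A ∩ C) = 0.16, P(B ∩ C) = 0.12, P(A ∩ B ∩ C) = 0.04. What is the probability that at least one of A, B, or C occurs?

P(A ∩ B) = P(A)·P(B|A) = 0.32 × 0.25 = 0.08
By inclusion–exclusion:
P(A ∪ B ∪ C) = 0.32 + 0.44 + 0.44 − 0.08 − 0.16 − 0.12 + 0.04 = 0.88

0.88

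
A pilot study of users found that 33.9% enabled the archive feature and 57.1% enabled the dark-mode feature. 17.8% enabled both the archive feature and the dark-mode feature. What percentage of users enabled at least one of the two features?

73.2%

By inclusion-exclusion,
P(≥1) = 33.9 + 57.1 − 17.8 = 73.2%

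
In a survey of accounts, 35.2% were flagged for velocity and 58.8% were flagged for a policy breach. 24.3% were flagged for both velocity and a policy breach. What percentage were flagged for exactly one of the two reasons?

Using the inclusion–exclusion count for exactly one event:
P(exactly one) = 35.2 + 58.8 − 2·24.3 = 45.4%

45.4%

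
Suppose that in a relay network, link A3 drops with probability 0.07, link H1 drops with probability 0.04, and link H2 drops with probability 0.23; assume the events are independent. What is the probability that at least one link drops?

P(none) = (1 − 0.07) × (1 − 0.04) × (1 − 0.23) = 0.93 × 0.96 × 0.77 = 0.687456
P(at least one) = 1 − 0.687456 = 0.312544

0.312544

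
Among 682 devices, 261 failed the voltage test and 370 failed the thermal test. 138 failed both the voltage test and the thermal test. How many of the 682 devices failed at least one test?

N(≥1) = 261 + 370 − 138 = 493

493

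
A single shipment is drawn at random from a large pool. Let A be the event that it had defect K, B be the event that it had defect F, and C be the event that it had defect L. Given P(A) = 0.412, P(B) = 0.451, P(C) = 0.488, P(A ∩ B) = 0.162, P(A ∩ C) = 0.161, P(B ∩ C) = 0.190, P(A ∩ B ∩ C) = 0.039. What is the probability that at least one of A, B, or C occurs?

0.877

P(A ∪ B ∪ C) = 0.412 + 0.451 + 0.488 − 0.162 − 0.161 − 0.190 + 0.039 = 0.877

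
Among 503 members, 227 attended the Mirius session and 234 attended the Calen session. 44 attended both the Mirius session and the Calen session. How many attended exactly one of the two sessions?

Using the inclusion–exclusion count for exactly one event:
|exactly one| = 227 + 234 − 2·44 = 373

373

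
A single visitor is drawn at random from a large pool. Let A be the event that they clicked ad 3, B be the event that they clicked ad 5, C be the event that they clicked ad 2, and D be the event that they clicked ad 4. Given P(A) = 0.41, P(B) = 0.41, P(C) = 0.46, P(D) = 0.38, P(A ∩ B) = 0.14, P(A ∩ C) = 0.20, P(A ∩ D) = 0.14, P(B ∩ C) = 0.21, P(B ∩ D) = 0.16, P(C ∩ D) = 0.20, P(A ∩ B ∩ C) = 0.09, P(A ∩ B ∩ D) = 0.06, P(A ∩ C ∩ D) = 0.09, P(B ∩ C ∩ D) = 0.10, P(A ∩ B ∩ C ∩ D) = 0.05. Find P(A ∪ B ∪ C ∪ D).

0.90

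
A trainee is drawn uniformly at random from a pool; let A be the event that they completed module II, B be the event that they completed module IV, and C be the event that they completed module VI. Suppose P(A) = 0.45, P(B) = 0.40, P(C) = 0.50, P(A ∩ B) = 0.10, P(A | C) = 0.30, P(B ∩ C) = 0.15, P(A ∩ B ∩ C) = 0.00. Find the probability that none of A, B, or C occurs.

P(A ∩ C) = P(C)·P(A|C) = 0.50 × 0.30 = 0.15
By inclusion-exclusion,
P(A ∪ B ∪ C) = 0.45 + 0.40 + 0.50 − 0.10 − 0.15 − 0.15 + 0.00 = 0.95
P(none) = 1 − 0.95 = 0.05

0.05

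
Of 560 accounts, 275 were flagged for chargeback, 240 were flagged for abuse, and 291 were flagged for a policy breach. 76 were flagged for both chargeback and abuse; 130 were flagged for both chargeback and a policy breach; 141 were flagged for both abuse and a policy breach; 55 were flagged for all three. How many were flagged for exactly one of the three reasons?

277

Using the inclusion–exclusion count for exactly one event:
|exactly one| = 275 + 240 + 291 − 2·76 − 2·130 − 2·141 + 3·55 = 277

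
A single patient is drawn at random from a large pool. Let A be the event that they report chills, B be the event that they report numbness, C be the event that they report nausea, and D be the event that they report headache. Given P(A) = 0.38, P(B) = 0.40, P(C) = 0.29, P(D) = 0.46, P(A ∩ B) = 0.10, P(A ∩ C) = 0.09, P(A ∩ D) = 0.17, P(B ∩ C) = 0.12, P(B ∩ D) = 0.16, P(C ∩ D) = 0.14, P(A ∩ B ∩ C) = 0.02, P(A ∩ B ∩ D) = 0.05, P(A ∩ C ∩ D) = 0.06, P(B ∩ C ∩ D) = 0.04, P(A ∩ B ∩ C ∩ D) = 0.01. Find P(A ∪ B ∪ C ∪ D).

0.91

Using inclusion–exclusion:
P(A ∪ B ∪ C ∪ D) = 0.38 + 0.40 + 0.29 + 0.46 − 0.10 − 0.09 − 0.17 − 0.12 − 0.16 − 0.14 + 0.02 + 0.05 + 0.06 + 0.04 − 0.01 = 0.91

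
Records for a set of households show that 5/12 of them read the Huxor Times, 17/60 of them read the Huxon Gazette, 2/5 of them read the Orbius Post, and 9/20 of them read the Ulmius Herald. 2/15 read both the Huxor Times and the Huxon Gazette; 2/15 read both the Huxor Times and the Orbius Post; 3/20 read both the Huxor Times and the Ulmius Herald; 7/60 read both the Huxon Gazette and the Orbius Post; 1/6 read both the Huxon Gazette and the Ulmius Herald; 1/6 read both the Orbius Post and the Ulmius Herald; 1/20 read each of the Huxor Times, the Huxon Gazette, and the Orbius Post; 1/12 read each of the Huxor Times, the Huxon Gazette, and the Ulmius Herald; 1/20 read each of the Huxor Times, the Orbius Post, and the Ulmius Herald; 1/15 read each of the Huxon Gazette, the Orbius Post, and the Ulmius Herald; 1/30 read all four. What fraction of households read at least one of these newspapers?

Inclusion–exclusion gives
P(≥1) = 5/12 + 17/60 + 2/5 + 9/20 − 2/15 − 2/15 − 3/20 − 7/60 − 1/6 − 1/6 + 1/20 + 1/12 + 1/20 + 1/15 − 1/30 = 9/10

9/10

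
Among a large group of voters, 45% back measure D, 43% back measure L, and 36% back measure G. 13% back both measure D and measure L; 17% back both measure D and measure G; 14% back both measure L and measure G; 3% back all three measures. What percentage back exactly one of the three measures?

45%

By inclusion–exclusion (exactly-one form):
P(exactly one) = 45 + 43 + 36 − 2·13 − 2·17 − 2·14 + 3·3 = 45%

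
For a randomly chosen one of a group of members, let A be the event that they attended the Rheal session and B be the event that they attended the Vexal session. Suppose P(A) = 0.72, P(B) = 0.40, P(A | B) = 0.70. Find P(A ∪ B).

0.84

P(A ∩ B) = P(B)·P(A|B) = 0.40 × 0.70 = 0.28
Using inclusion–exclusion:
P(A ∪ B) = 0.72 + 0.40 − 0.28 = 0.84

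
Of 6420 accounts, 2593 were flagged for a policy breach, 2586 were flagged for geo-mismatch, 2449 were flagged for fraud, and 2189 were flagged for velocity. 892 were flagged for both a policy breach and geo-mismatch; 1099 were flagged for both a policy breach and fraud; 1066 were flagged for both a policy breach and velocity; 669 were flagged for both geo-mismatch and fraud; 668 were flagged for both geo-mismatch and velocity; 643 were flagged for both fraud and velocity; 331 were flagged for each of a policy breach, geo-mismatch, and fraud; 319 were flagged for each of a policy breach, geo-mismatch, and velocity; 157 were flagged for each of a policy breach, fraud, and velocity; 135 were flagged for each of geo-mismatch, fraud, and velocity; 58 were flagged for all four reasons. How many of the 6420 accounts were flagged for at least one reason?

By inclusion-exclusion,
N(≥1) = 2593 + 2586 + 2449 + 2189 − 892 − 1099 − 1066 − 669 − 668 − 643 + 331 + 319 + 157 + 135 − 58 = 5664

5664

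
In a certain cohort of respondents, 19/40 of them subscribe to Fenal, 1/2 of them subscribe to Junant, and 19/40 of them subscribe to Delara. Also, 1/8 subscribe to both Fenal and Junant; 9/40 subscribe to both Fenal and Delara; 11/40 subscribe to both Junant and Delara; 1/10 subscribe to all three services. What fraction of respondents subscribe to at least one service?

P(union) = 19/40 + 1/2 + 19/40 − 1/8 − 9/40 − 11/40 + 1/10 = 37/40

37/40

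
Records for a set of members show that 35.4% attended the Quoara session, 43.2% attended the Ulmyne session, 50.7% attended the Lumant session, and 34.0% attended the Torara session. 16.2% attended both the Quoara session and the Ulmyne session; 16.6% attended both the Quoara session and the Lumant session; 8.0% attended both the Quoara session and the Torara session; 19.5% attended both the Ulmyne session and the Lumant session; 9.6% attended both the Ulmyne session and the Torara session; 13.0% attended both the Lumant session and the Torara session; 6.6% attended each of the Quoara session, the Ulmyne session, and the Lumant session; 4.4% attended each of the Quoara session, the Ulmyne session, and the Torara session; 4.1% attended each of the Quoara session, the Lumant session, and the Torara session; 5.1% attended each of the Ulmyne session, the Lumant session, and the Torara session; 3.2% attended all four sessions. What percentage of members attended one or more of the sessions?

P(at least one) = 35.4 + 43.2 + 50.7 + 34.0 − 16.2 − 16.6 − 8.0 − 19.5 − 9.6 − 13.0 + 6.6 + 4.4 + 4.1 + 5.1 − 3.2 = 97.4%

97.4%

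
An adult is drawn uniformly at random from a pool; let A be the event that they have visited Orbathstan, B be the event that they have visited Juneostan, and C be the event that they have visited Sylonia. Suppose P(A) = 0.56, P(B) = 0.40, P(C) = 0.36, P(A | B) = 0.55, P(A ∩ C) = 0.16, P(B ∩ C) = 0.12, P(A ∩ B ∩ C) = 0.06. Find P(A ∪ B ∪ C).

P(A ∩ B) = P(B)·P(A|B) = 0.40 × 0.55 = 0.22
Using inclusion–exclusion:
P(A ∪ B ∪ C) = 0.56 + 0.40 + 0.36 − 0.22 − 0.16 − 0.12 + 0.06 = 0.88

0.88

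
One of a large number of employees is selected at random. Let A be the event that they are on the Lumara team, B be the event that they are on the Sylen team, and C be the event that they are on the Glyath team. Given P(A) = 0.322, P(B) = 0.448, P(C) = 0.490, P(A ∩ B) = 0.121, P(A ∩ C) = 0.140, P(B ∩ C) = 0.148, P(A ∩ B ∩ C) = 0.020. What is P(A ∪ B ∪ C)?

By inclusion–exclusion:
P(A ∪ B ∪ C) = 0.322 + 0.448 + 0.490 − 0.121 − 0.140 − 0.148 + 0.020 = 0.871

0.871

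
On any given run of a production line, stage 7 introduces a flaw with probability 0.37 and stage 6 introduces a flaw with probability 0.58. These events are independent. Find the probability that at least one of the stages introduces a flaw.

0.7354

Since the events are independent, P(none) is the product of the individual non-occurrence probabilities.
P(none) = (1 − 0.37) × (1 − 0.58) = 0.63 × 0.42 = 0.2646
P(at least one) = 1 − 0.2646 = 0.7354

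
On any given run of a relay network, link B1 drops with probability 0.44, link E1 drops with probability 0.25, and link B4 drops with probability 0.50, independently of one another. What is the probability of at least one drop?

0.79

Since the events are independent, P(none) is the product of the individual non-occurrence probabilities.
P(none) = (1 − 0.44) × (1 − 0.25) × (1 − 0.50) = 0.56 × 0.75 × 0.50 = 0.21
P(at least one) = 1 − 0.21 = 0.79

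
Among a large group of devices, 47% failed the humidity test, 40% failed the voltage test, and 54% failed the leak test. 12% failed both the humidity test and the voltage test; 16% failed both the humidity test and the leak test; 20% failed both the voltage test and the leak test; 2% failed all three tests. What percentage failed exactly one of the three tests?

By inclusion–exclusion (exactly-one form):
P(exactly one) = 47 + 40 + 54 − 2·12 − 2·16 − 2·20 + 3·2 = 51%

51%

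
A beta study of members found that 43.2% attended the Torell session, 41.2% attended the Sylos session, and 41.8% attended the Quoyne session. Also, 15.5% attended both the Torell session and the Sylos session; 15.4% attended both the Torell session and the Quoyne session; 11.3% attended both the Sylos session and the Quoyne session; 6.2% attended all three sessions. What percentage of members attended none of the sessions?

9.8%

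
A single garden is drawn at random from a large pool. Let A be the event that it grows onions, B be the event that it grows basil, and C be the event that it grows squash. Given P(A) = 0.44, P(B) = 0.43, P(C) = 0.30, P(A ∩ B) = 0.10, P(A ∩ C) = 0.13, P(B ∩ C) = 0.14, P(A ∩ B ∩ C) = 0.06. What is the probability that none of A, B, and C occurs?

By inclusion–exclusion:
P(A ∪ B ∪ C) = 0.44 + 0.43 + 0.30 − 0.10 − 0.13 − 0.14 + 0.06 = 0.86
P(none) = 1 − 0.86 = 0.14

0.14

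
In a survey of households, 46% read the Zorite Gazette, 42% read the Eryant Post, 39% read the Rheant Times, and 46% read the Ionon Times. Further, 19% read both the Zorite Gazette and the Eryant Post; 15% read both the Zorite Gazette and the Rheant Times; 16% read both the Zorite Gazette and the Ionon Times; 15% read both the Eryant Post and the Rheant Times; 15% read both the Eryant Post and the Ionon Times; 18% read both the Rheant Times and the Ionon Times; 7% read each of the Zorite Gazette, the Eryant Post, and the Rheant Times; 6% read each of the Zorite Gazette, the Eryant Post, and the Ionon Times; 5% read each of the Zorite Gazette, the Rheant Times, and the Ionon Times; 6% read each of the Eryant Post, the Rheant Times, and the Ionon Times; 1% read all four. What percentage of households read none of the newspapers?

P(at least one) = 46 + 42 + 39 + 46 − 19 − 15 − 16 − 15 − 15 − 18 + 7 + 6 + 5 + 6 − 1 = 98%
P(none) = 100% − 98% = 2%

2%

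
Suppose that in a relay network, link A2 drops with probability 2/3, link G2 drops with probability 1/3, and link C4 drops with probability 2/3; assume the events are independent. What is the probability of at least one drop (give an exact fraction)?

25/27

Independence gives P(none) = ∏(1 − pᵢ).
P(none) = (1 − 2/3) × (1 − 1/3) × (1 − 2/3) = 1/3 × 2/3 × 1/3 = 2/27
P(at least one) = 1 − 2/27 = 25/27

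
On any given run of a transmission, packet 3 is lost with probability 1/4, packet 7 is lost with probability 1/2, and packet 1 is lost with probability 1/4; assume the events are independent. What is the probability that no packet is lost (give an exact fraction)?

9/32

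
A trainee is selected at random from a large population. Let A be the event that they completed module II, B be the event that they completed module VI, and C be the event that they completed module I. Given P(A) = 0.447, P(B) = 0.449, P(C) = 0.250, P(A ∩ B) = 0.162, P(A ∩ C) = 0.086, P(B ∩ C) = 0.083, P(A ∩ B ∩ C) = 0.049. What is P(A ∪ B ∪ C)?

P(A ∪ B ∪ C) = 0.447 + 0.449 + 0.250 − 0.162 − 0.086 − 0.083 + 0.049 = 0.864

0.864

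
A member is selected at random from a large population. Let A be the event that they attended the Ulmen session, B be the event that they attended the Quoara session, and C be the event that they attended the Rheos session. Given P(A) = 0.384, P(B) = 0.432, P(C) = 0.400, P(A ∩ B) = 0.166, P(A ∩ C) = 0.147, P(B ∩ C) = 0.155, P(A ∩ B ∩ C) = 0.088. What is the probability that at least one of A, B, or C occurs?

0.836

By inclusion-exclusion,
P(A ∪ B ∪ C) = 0.384 + 0.432 + 0.400 − 0.166 − 0.147 − 0.155 + 0.088 = 0.836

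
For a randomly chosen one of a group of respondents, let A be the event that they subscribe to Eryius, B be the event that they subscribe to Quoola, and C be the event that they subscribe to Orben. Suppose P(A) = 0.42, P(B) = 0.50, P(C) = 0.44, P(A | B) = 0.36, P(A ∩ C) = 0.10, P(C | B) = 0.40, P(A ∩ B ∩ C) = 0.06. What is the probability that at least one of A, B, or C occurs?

P(A ∩ B) = P(B)·P(A|B) = 0.50 × 0.36 = 0.18
P(B ∩ C) = P(B)·P(C|B) = 0.50 × 0.40 = 0.20
P(A ∪ B ∪ C) = 0.42 + 0.50 + 0.44 − 0.18 − 0.10 − 0.20 + 0.06 = 0.94

0.94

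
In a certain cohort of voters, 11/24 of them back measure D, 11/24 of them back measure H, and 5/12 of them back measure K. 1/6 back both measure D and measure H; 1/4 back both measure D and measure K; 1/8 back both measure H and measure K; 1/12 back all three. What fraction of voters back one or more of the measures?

P(at least one) = 11/24 + 11/24 + 5/12 − 1/6 − 1/4 − 1/8 + 1/12 = 7/8

7/8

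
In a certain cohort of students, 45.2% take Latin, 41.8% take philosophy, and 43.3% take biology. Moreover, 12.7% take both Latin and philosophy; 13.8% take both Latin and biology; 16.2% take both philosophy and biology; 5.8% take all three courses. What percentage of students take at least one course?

93.4%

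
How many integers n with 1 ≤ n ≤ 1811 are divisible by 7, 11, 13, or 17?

Inclusion–exclusion gives
258 + 164 + 139 + 106 − 23 − 19 − 15 − 12 − 9 − 8 + 1 + 1 + 1 + 0 − 0 = 584

584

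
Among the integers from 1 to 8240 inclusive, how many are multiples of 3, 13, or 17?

3466

2746 + 633 + 484 − 211 − 161 − 37 + 12 = 3466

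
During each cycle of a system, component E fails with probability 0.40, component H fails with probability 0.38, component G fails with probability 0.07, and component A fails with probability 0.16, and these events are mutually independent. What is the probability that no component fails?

0.2906064

Since the events are independent, P(none) is the product of the individual non-occurrence probabilities.
P(none) = (1 − 0.40) × (1 − 0.38) × (1 − 0.07) × (1 − 0.16) = 0.60 × 0.62 × 0.93 × 0.84 = 0.2906064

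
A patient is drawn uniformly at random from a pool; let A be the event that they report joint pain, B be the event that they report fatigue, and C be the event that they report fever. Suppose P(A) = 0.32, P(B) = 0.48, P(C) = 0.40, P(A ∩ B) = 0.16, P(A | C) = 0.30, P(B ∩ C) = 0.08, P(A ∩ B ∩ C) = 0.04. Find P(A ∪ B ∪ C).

0.88

P(A ∩ C) = P(C)·P(A|C) = 0.40 × 0.30 = 0.12
Apply inclusion-exclusion:
P(A ∪ B ∪ C) = 0.32 + 0.48 + 0.40 − 0.16 − 0.12 − 0.08 + 0.04 = 0.88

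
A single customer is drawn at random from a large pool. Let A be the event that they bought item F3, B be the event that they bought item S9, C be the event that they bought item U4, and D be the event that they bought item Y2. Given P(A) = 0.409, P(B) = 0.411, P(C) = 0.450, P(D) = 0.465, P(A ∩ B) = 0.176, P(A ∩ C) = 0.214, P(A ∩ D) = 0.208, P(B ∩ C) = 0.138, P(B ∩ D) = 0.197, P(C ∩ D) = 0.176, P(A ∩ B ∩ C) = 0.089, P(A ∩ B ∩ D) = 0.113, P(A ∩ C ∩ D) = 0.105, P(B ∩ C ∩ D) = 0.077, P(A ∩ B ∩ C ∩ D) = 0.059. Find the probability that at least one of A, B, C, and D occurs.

0.951

P(A ∪ B ∪ C ∪ D) = 0.409 + 0.411 + 0.450 + 0.465 − 0.176 − 0.214 − 0.208 − 0.138 − 0.197 − 0.176 + 0.089 + 0.113 + 0.105 + 0.077 − 0.059 = 0.951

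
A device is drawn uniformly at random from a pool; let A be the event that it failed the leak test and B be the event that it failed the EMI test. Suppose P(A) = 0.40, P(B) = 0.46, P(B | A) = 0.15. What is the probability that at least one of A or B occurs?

P(A ∩ B) = P(A)·P(B|A) = 0.40 × 0.15 = 0.06
P(A ∪ B) = 0.40 + 0.46 − 0.06 = 0.80

0.80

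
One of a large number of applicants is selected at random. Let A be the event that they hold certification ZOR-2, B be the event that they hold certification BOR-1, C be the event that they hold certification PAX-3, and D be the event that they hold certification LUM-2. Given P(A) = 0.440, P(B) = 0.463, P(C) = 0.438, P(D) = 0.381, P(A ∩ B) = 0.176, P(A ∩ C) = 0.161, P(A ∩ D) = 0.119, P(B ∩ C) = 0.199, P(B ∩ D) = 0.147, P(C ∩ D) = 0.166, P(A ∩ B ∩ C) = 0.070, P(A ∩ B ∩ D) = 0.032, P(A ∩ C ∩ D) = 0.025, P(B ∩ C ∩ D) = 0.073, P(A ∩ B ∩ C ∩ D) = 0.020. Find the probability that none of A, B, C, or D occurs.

0.066

Apply inclusion-exclusion:
P(A ∪ B ∪ C ∪ D) = 0.440 + 0.463 + 0.438 + 0.381 − 0.176 − 0.161 − 0.119 − 0.199 − 0.147 − 0.166 + 0.070 + 0.032 + 0.025 + 0.073 − 0.020 = 0.934
P(none) = 1 − 0.934 = 0.066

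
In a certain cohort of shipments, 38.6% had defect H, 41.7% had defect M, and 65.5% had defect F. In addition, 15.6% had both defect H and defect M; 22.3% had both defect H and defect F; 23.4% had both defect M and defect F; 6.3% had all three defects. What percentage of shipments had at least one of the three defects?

P(≥1) = 38.6 + 41.7 + 65.5 − 15.6 − 22.3 − 23.4 + 6.3 = 90.8%

90.8%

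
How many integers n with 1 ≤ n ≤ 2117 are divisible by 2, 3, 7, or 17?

1547

1058 + 705 + 302 + 124 − 352 − 151 − 62 − 100 − 41 − 17 + 50 + 20 + 8 + 5 − 2 = 1547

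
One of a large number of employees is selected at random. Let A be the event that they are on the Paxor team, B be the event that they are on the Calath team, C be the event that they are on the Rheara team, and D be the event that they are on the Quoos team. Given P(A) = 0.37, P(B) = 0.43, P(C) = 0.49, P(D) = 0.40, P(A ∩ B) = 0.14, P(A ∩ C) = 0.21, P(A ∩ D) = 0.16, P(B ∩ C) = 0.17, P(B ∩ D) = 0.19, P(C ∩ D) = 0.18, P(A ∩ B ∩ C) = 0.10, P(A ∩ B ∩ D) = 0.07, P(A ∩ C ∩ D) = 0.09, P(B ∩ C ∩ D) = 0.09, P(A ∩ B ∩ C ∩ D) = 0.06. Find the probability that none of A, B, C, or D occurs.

P(A ∪ B ∪ C ∪ D) = 0.37 + 0.43 + 0.49 + 0.40 − 0.14 − 0.21 − 0.16 − 0.17 − 0.19 − 0.18 + 0.10 + 0.07 + 0.09 + 0.09 − 0.06 = 0.93
P(none) = 1 − 0.93 = 0.07

0.07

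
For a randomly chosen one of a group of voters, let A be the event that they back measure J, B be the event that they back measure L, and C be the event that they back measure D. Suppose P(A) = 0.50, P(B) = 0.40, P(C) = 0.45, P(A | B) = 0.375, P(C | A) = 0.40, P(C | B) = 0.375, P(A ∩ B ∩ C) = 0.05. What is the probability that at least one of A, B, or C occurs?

P(A ∩ B) = P(B)·P(A|B) = 0.40 × 0.375 = 0.15
P(A ∩ C) = P(A)·P(C|A) = 0.50 × 0.40 = 0.20
P(B ∩ C) = P(B)·P(C|B) = 0.40 × 0.375 = 0.15
Apply inclusion-exclusion:
P(A ∪ B ∪ C) = 0.50 + 0.40 + 0.45 − 0.15 − 0.20 − 0.15 + 0.05 = 0.90

0.90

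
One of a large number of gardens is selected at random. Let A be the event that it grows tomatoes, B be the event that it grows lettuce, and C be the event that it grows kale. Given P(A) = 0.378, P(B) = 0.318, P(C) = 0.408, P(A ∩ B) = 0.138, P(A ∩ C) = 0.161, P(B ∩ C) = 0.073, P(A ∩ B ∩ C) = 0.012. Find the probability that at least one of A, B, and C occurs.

P(A ∪ B ∪ C) = 0.378 + 0.318 + 0.408 − 0.138 − 0.161 − 0.073 + 0.012 = 0.744

0.744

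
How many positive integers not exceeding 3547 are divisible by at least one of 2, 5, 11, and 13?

Apply inclusion-exclusion:
floor(3547/2) + floor(3547/5) + floor(3547/11) + floor(3547/13) − floor(3547/10) − floor(3547/22) − floor(3547/26) − floor(3547/55) − floor(3547/65) − floor(3547/143) + floor(3547/110) + floor(3547/130) + floor(3547/286) + floor(3547/715) − floor(3547/1430) = 1773 + 709 + 322 + 272 − 354 − 161 − 136 − 64 − 54 − 24 + 32 + 27 + 12 + 4 − 2 = 2356

2356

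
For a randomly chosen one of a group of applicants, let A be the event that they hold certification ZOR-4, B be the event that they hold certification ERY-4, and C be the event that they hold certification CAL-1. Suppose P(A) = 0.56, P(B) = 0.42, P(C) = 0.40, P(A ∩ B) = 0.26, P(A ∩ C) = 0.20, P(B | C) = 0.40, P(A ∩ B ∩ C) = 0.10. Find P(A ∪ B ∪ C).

0.86

P(B ∩ C) = P(C)·P(B|C) = 0.40 × 0.40 = 0.16
Using inclusion–exclusion:
P(A ∪ B ∪ C) = 0.56 + 0.42 + 0.40 − 0.26 − 0.20 − 0.16 + 0.10 = 0.86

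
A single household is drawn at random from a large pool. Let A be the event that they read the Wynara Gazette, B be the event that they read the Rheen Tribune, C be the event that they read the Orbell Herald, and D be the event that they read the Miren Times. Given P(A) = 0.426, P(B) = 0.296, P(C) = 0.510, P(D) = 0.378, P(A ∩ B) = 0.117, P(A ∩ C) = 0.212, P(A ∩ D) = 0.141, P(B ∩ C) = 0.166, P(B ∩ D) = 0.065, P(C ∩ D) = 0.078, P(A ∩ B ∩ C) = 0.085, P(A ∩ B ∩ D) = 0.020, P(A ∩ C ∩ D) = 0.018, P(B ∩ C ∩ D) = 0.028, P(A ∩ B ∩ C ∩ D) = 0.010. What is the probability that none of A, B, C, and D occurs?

By inclusion-exclusion,
P(A ∪ B ∪ C ∪ D) = 0.426 + 0.296 + 0.510 + 0.378 − 0.117 − 0.212 − 0.141 − 0.166 − 0.065 − 0.078 + 0.085 + 0.020 + 0.018 + 0.028 − 0.010 = 0.972
P(none) = 1 − 0.972 = 0.028

0.028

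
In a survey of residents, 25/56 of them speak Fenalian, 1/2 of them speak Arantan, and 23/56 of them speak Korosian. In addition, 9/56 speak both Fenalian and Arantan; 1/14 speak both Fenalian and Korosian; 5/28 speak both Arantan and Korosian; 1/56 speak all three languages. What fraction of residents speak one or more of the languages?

By inclusion–exclusion:
P(union) = 25/56 + 1/2 + 23/56 − 9/56 − 1/14 − 5/28 + 1/56 = 27/28

27/28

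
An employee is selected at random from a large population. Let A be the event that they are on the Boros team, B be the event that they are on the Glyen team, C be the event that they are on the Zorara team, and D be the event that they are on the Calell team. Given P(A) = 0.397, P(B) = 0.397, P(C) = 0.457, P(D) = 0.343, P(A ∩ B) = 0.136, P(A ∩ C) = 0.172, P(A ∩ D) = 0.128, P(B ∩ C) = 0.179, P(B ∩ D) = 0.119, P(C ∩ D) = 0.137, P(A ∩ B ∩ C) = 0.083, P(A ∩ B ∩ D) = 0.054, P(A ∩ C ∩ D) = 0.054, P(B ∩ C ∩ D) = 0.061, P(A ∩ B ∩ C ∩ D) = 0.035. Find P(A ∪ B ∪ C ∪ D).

0.940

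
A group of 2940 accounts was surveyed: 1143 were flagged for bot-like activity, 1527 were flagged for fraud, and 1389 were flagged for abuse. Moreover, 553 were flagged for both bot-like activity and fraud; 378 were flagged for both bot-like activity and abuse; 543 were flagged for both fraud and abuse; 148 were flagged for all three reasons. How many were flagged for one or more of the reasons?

Apply inclusion-exclusion:
|union| = 1143 + 1527 + 1389 − 553 − 378 − 543 + 148 = 2733

2733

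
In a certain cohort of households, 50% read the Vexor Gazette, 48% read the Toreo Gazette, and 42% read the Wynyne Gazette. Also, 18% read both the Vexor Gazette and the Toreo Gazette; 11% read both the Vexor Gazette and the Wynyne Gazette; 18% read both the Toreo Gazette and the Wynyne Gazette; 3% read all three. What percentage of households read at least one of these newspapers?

Using inclusion–exclusion:
P(union) = 50 + 48 + 42 − 18 − 11 − 18 + 3 = 96%

96%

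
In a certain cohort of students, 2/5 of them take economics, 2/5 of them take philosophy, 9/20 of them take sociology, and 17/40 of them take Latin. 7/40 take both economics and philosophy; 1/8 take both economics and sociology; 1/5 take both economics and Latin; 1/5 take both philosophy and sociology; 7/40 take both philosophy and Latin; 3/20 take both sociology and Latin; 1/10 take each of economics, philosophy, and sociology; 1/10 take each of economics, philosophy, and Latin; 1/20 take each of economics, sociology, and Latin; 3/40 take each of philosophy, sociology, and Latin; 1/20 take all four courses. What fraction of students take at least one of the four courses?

P(at least one) = 2/5 + 2/5 + 9/20 + 17/40 − 7/40 − 1/8 − 1/5 − 1/5 − 7/40 − 3/20 + 1/10 + 1/10 + 1/20 + 3/40 − 1/20 = 37/40

37/40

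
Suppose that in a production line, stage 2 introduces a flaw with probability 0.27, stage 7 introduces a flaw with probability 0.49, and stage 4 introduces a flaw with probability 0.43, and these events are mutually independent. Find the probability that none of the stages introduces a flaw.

0.212211

P(none) = (1 − 0.27) × (1 − 0.49) × (1 − 0.43) = 0.73 × 0.51 × 0.57 = 0.212211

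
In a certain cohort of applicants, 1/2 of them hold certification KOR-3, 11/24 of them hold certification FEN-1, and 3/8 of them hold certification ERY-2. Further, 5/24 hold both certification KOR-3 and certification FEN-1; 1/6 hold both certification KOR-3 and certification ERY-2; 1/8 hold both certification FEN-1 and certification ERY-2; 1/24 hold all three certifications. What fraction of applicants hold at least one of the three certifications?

7/8

Using inclusion–exclusion:
P(≥1) = 1/2 + 11/24 + 3/8 − 5/24 − 1/6 − 1/8 + 1/24 = 7/8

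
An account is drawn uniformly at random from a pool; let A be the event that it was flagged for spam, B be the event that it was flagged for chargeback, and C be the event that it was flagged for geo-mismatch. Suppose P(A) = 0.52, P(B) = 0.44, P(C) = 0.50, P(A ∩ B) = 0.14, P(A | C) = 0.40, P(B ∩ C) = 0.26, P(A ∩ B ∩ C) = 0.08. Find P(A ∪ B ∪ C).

0.94

P(A ∩ C) = P(C)·P(A|C) = 0.50 × 0.40 = 0.20
By inclusion-exclusion,
P(A ∪ B ∪ C) = 0.52 + 0.44 + 0.50 − 0.14 − 0.20 − 0.26 + 0.08 = 0.94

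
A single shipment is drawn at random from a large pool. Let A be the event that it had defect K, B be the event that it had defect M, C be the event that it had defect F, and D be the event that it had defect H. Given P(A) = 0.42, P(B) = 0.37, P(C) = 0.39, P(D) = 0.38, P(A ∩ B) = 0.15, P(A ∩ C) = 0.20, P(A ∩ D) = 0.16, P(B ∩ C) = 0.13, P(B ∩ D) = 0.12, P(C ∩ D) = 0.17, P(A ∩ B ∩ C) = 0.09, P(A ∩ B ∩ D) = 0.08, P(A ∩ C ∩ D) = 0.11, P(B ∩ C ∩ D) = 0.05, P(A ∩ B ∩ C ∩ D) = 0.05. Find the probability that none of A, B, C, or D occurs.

0.09

Apply inclusion-exclusion:
P(A ∪ B ∪ C ∪ D) = 0.42 + 0.37 + 0.39 + 0.38 − 0.15 − 0.20 − 0.16 − 0.13 − 0.12 − 0.17 + 0.09 + 0.08 + 0.11 + 0.05 − 0.05 = 0.91
P(none) = 1 − 0.91 = 0.09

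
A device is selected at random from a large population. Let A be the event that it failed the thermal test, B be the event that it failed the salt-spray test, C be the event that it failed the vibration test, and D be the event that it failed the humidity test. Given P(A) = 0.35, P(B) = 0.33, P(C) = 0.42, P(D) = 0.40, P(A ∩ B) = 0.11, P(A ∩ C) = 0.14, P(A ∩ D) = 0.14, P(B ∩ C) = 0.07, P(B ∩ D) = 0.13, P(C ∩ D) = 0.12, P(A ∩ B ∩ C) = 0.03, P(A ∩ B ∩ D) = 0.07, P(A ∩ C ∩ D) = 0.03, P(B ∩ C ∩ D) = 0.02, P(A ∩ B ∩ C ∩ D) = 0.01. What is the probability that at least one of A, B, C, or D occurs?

P(A ∪ B ∪ C ∪ D) = 0.35 + 0.33 + 0.42 + 0.40 − 0.11 − 0.14 − 0.14 − 0.07 − 0.13 − 0.12 + 0.03 + 0.07 + 0.03 + 0.02 − 0.01 = 0.93

0.93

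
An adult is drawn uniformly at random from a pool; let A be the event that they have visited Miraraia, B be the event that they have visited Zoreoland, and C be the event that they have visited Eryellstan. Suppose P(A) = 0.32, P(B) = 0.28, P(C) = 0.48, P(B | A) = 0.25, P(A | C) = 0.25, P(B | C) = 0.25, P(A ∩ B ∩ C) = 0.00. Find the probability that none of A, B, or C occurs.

P(A ∩ B) = P(A)·P(B|A) = 0.32 × 0.25 = 0.08
P(A ∩ C) = P(C)·P(A|C) = 0.48 × 0.25 = 0.12
P(B ∩ C) = P(C)·P(B|C) = 0.48 × 0.25 = 0.12
Apply inclusion-exclusion:
P(A ∪ B ∪ C) = 0.32 + 0.28 + 0.48 − 0.08 − 0.12 − 0.12 + 0.00 = 0.76
P(none) = 1 − 0.76 = 0.24

0.24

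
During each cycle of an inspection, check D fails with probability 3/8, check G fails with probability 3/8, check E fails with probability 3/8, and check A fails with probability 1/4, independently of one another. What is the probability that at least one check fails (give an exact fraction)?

P(none) = (1 − 3/8) × (1 − 3/8) × (1 − 3/8) × (1 − 1/4) = 5/8 × 5/8 × 5/8 × 3/4 = 375/2048
P(at least one) = 1 − 375/2048 = 1673/2048

1673/2048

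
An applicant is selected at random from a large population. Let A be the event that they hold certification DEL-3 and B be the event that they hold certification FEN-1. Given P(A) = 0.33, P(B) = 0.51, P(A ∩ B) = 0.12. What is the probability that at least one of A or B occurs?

P(A ∪ B) = 0.33 + 0.51 − 0.12 = 0.72

0.72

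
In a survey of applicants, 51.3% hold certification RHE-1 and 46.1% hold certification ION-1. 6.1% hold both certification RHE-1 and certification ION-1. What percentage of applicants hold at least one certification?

91.3%

P(≥1) = 51.3 + 46.1 − 6.1 = 91.3%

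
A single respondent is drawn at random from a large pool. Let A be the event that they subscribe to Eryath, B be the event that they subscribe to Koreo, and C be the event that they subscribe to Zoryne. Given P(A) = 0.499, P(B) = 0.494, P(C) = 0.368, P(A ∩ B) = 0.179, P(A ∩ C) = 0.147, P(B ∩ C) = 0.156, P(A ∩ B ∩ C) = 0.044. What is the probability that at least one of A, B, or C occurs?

0.923

P(A ∪ B ∪ C) = 0.499 + 0.494 + 0.368 − 0.179 − 0.147 − 0.156 + 0.044 = 0.923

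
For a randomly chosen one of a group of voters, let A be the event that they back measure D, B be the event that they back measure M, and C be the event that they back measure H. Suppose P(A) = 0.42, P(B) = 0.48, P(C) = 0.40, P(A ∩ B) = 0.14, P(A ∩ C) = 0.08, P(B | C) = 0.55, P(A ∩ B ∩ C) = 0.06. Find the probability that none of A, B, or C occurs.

0.08

P(B ∩ C) = P(C)·P(B|C) = 0.40 × 0.55 = 0.22
By inclusion-exclusion,
P(A ∪ B ∪ C) = 0.42 + 0.48 + 0.40 − 0.14 − 0.08 − 0.22 + 0.06 = 0.92
P(none) = 1 − 0.92 = 0.08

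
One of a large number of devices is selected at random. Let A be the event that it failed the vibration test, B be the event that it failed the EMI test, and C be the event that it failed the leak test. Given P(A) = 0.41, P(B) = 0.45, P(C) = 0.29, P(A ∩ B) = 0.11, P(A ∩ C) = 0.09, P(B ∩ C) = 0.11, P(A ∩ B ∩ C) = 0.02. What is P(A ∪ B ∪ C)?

0.86

P(A ∪ B ∪ C) = 0.41 + 0.45 + 0.29 − 0.11 − 0.09 − 0.11 + 0.02 = 0.86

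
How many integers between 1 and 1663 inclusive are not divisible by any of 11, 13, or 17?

By inclusion–exclusion:
⌊1663/11⌋ + ⌊1663/13⌋ + ⌊1663/17⌋ − ⌊1663/143⌋ − ⌊1663/187⌋ − ⌊1663/221⌋ + ⌊1663/2431⌋ = 151 + 127 + 97 − 11 − 8 − 7 + 0 = 349
1663 − 349 = 1314

1314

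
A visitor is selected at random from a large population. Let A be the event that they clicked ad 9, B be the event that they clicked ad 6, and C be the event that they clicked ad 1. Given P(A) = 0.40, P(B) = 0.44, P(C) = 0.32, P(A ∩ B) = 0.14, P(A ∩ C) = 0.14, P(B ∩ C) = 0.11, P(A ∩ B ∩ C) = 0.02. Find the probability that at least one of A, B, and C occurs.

P(A ∪ B ∪ C) = 0.40 + 0.44 + 0.32 − 0.14 − 0.14 − 0.11 + 0.02 = 0.79

0.79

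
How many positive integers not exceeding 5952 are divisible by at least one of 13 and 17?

Using inclusion–exclusion:
floor(5952/13) + floor(5952/17) − floor(5952/221) = 457 + 350 − 26 = 781

781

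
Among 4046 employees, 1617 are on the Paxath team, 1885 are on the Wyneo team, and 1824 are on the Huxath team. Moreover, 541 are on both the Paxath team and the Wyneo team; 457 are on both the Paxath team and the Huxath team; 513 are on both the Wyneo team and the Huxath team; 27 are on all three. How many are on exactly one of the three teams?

2385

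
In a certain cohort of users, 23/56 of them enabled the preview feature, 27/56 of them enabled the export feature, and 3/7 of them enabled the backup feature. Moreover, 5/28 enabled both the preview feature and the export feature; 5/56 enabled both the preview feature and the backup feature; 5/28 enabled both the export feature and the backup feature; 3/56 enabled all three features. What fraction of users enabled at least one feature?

13/14

P(union) = 23/56 + 27/56 + 3/7 − 5/28 − 5/56 − 5/28 + 3/56 = 13/14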